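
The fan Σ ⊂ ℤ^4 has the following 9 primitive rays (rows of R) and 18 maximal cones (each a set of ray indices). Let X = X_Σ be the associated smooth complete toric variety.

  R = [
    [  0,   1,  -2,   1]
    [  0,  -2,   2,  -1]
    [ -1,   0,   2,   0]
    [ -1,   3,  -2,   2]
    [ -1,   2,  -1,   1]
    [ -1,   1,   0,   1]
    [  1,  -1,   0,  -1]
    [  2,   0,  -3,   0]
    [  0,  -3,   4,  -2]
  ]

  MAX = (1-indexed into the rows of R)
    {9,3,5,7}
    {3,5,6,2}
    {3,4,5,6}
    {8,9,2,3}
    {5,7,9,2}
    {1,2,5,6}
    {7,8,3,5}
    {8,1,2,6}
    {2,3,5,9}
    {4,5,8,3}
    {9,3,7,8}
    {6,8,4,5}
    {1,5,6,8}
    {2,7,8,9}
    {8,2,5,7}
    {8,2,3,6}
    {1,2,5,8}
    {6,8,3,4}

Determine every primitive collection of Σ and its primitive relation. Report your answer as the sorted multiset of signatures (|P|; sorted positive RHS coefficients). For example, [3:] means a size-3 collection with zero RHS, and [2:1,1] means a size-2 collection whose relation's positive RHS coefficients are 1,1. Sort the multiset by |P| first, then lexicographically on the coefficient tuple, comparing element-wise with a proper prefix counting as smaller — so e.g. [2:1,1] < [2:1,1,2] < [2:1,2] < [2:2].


|primitive collections| = 14. Relations:

  {6,7}:  v_{6} + v_{7} = 0  so sig = [2:]
  {1,3}:  v_{1} + v_{3} = v_{6}  so sig = [2:1]
  {1,9}:  v_{1} + v_{9} = v_{2}  so sig = [2:1]
  {2,4}:  v_{2} + v_{4} = v_{6}  so sig = [2:1]
  {4,9}:  v_{4} + v_{9} = v_{3}  so sig = [2:1]
  {6,9}:  v_{6} + v_{9} = v_{2} + v_{3}  so sig = [2:1,1]
  {1,7}:  v_{1} + v_{7} = v_{2} + v_{5} + v_{8}  so sig = [2:1,1,1]
  {4,7}:  v_{4} + v_{7} = v_{3} + v_{5} + v_{8}  so sig = [2:1,1,1]
  {1,4}:  v_{1} + v_{4} = v_{5} + 2·v_{6} + v_{8}  so sig = [2:1,1,2]
  {2,3,7}:  v_{2} + v_{3} + v_{7} = v_{9}  so sig = [3:1]
  {5,8,9}:  v_{5} + v_{8} + v_{9} = v_{7}  so sig = [3:1]
  {2,3,5,8}:  v_{2} + v_{3} + v_{5} + v_{8} = 0  so sig = [4:]
  {2,5,6,8}:  v_{2} + v_{5} + v_{6} + v_{8} = v_{1}  so sig = [4:1]
  {3,5,6,8}:  v_{3} + v_{5} + v_{6} + v_{8} = v_{4}  so sig = [4:1]

Sorted signature multiset PRS(X):
    |P|=2: 9 collections, coeffs (), (1), (1), (1), (1), (1,1), (1,1,1), (1,1,1), (1,1,2)
    |P|=3: 2 collections, coeffs (1), (1)
    |P|=4: 3 collections, coeffs (), (1), (1)


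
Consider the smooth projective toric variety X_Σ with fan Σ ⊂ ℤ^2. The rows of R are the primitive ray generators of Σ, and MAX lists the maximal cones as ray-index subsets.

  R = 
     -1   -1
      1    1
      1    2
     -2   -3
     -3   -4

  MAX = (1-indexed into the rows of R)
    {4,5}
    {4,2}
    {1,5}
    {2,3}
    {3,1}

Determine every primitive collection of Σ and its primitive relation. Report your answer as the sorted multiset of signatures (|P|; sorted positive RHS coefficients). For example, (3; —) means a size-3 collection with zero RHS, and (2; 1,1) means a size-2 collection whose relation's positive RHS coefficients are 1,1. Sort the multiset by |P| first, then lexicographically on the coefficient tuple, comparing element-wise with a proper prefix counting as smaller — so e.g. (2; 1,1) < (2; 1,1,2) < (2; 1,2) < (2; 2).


Primitive collections (5):

  P = {1,2}:  v_{1} + v_{2} = 0  so sig = (2; —)
  P = {1,4}:  v_{1} + v_{4} = v_{5}  so sig = (2; 1)
  P = {2,5}:  v_{2} + v_{5} = v_{4}  so sig = (2; 1)
  P = {3,4}:  v_{3} + v_{4} = v_{1}  so sig = (2; 1)
  P = {3,5}:  v_{3} + v_{5} = 2·v_{1}  so sig = (2; 2)

Hence PRS(X_Σ) =
{ (2; —),  (2; 1) ×3,  (2; 2) }


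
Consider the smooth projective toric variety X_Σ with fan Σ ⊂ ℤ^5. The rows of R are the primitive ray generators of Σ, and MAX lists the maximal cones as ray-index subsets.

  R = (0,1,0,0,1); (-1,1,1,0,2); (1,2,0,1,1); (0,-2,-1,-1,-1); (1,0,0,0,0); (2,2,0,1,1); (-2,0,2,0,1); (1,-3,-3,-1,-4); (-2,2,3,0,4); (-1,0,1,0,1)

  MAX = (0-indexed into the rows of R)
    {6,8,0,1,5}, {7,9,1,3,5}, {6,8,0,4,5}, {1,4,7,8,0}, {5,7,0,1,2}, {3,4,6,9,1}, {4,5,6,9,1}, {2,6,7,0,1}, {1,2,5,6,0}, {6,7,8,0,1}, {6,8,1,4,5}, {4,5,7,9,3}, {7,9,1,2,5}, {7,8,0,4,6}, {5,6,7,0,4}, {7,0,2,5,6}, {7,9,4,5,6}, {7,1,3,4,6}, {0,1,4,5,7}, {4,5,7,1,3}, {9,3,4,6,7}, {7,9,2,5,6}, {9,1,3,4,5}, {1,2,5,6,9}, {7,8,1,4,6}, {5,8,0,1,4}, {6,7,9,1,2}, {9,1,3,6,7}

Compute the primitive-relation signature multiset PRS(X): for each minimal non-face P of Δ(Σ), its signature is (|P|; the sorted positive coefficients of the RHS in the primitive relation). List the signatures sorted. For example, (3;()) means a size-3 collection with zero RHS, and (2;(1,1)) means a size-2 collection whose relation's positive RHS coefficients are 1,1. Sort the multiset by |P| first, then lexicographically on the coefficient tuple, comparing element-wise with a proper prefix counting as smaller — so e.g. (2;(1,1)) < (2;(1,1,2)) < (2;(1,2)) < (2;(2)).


Δ(Σ) — 10 vertices, 12 min non-faces:

  • {0,9}:  v_{0} + v_{9} = v_{1}  ⇒ sig = (2;(1))
  • {2,4}:  v_{2} + v_{4} = v_{5}  ⇒ sig = (2;(1))
  • {2,3}:  v_{2} + v_{3} = v_{1} + v_{5} + v_{7} + v_{9}  ⇒ sig = (2;(1,1,1,1))
  • {2,8}:  v_{2} + v_{8} = v_{0} + v_{1} + v_{5} + v_{6}  ⇒ sig = (2;(1,1,1,1))
  • {0,3}:  v_{0} + v_{3} = 2·v_{1} + v_{4} + v_{7}  ⇒ sig = (2;(1,1,2))
  • {8,9}:  v_{8} + v_{9} = 2·v_{1} + v_{4} + v_{6}  ⇒ sig = (2;(1,1,2))
  • {3,8}:  v_{3} + v_{8} = 3·v_{1} + 2·v_{4} + v_{6} + v_{7}  ⇒ sig = (2;(1,1,2,3))
  • {3,5,6}:  v_{3} + v_{5} + v_{6} = v_{4} + v_{9}  ⇒ sig = (3;(1,1))
  • {5,7,8}:  v_{5} + v_{7} + v_{8} = v_{0} + v_{4}  ⇒ sig = (3;(1,1))
  • {1,5,6,7}:  v_{1} + v_{5} + v_{6} + v_{7} = 0  ⇒ sig = (4;())
  • {0,1,4,6}:  v_{0} + v_{1} + v_{4} + v_{6} = v_{8}  ⇒ sig = (4;(1))
  • {1,4,7,9}:  v_{1} + v_{4} + v_{7} + v_{9} = v_{3}  ⇒ sig = (4;(1))

Signatures (|P|; sorted positive RHS coefficients), sorted:
[(2;(1)), (2;(1)), (2;(1,1,1,1)), (2;(1,1,1,1)), (2;(1,1,2)), (2;(1,1,2)), (2;(1,1,2,3)), (3;(1,1)), (3;(1,1)), (4;()), (4;(1)), (4;(1))]


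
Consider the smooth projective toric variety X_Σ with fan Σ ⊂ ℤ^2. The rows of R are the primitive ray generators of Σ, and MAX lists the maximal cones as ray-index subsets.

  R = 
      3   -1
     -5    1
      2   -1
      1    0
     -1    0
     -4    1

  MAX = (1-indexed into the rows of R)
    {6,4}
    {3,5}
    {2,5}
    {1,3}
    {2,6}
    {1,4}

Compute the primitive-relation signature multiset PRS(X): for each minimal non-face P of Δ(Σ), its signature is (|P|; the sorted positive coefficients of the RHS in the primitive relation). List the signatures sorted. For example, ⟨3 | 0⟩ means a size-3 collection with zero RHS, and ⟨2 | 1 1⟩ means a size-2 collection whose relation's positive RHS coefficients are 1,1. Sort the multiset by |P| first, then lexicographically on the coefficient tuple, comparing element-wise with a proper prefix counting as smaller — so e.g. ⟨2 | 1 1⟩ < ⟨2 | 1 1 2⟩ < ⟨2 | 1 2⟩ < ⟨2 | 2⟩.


Δ(Σ) — 6 vertices, 9 min non-faces:

  P={4,5}:  v_{4} + v_{5} = 0  ⟹  sig = ⟨2 | 0⟩
  P={1,5}:  v_{1} + v_{5} = v_{3}  ⟹  sig = ⟨2 | 1⟩
  P={1,6}:  v_{1} + v_{6} = v_{5}  ⟹  sig = ⟨2 | 1⟩
  P={2,4}:  v_{2} + v_{4} = v_{6}  ⟹  sig = ⟨2 | 1⟩
  P={3,4}:  v_{3} + v_{4} = v_{1}  ⟹  sig = ⟨2 | 1⟩
  P={5,6}:  v_{5} + v_{6} = v_{2}  ⟹  sig = ⟨2 | 1⟩
  P={1,2}:  v_{1} + v_{2} = 2·v_{5}  ⟹  sig = ⟨2 | 2⟩
  P={3,6}:  v_{3} + v_{6} = 2·v_{5}  ⟹  sig = ⟨2 | 2⟩
  P={2,3}:  v_{2} + v_{3} = 3·v_{5}  ⟹  sig = ⟨2 | 3⟩

Hence PRS(X_Σ) =
    ⟨2 | 0⟩
    ⟨2 | 1⟩
    ⟨2 | 1⟩
    ⟨2 | 1⟩
    ⟨2 | 1⟩
    ⟨2 | 1⟩
    ⟨2 | 2⟩
    ⟨2 | 2⟩
    ⟨2 | 3⟩


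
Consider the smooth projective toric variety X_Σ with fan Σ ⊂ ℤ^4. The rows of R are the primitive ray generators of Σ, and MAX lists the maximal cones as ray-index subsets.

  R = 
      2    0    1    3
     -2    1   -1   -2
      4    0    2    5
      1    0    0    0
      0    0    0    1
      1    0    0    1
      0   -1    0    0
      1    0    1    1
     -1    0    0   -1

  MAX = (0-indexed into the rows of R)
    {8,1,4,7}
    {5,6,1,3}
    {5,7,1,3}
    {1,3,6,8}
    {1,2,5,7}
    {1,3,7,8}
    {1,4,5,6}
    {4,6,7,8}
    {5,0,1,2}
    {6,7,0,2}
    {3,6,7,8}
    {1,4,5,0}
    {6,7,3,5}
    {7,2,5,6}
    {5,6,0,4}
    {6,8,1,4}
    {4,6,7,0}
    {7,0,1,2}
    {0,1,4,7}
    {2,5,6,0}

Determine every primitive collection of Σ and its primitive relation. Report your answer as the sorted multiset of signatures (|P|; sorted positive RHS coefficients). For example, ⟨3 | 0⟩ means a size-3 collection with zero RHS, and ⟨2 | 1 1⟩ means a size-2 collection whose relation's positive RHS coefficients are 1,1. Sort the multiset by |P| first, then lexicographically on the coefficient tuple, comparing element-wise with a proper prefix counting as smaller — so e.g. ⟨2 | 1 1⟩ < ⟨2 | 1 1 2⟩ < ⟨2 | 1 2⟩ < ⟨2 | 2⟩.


12 collections generate NE(X_Σ); each relation:

  P = {5,8}:  v_{5} + v_{8} = 0  ⟹  sig = ⟨2 | 0⟩
  P = {3,4}:  v_{3} + v_{4} = v_{5}  ⟹  sig = ⟨2 | 1⟩
  P = {0,8}:  v_{0} + v_{8} = v_{4} + v_{7}  ⟹  sig = ⟨2 | 1 1⟩
  P = {2,8}:  v_{2} + v_{8} = v_{0} + v_{7}  ⟹  sig = ⟨2 | 1 1⟩
  P = {0,3}:  v_{0} + v_{3} = 2·v_{5} + v_{7}  ⟹  sig = ⟨2 | 1 2⟩
  P = {2,4}:  v_{2} + v_{4} = 2·v_{0}  ⟹  sig = ⟨2 | 2⟩
  P = {2,3}:  v_{2} + v_{3} = 3·v_{5} + 2·v_{7}  ⟹  sig = ⟨2 | 2 3⟩
  P = {0,1,6}:  v_{0} + v_{1} + v_{6} = v_{4}  ⟹  sig = ⟨3 | 1⟩
  P = {0,5,7}:  v_{0} + v_{5} + v_{7} = v_{2}  ⟹  sig = ⟨3 | 1⟩
  P = {1,2,6}:  v_{1} + v_{2} + v_{6} = v_{0}  ⟹  sig = ⟨3 | 1⟩
  P = {1,6,7}:  v_{1} + v_{6} + v_{7} = v_{8}  ⟹  sig = ⟨3 | 1⟩
  P = {4,5,7}:  v_{4} + v_{5} + v_{7} = v_{0}  ⟹  sig = ⟨3 | 1⟩

Sorted signature multiset PRS(X):
    |P|=2: 7 collections, coeffs (), (1), (1,1), (1,1), (1,2), (2), (2,3)
    |P|=3: 5 collections, coeffs (1), (1), (1), (1), (1)


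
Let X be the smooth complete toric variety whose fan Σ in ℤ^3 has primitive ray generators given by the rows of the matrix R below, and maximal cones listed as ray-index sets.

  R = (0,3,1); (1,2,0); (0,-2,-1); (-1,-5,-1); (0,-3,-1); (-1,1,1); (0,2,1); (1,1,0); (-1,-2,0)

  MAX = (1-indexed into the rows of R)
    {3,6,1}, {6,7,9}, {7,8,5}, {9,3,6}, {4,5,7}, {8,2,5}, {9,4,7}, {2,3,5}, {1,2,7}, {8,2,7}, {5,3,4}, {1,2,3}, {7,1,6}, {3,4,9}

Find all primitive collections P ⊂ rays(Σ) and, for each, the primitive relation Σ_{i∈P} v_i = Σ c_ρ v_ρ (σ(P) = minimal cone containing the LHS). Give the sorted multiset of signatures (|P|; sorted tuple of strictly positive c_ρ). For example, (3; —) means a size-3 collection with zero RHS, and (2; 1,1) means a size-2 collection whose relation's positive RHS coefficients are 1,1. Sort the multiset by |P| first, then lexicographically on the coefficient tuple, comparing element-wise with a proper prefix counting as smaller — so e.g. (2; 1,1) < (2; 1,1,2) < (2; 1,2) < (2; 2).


|primitive collections| = 16. Relations:

  P = {1,5}:  v_{1} + v_{5} = 0  ⇒ sig = (2; —)
  P = {2,9}:  v_{2} + v_{9} = 0  ⇒ sig = (2; —)
  P = {3,7}:  v_{3} + v_{7} = 0  ⇒ sig = (2; —)
  P = {1,4}:  v_{1} + v_{4} = v_{9}  ⇒ sig = (2; 1)
  P = {1,9}:  v_{1} + v_{9} = v_{6}  ⇒ sig = (2; 1)
  P = {2,4}:  v_{2} + v_{4} = v_{5}  ⇒ sig = (2; 1)
  P = {2,6}:  v_{2} + v_{6} = v_{1}  ⇒ sig = (2; 1)
  P = {5,6}:  v_{5} + v_{6} = v_{9}  ⇒ sig = (2; 1)
  P = {5,9}:  v_{5} + v_{9} = v_{4}  ⇒ sig = (2; 1)
  P = {6,8}:  v_{6} + v_{8} = v_{7}  ⇒ sig = (2; 1)
  P = {1,8}:  v_{1} + v_{8} = v_{2} + v_{7}  ⇒ sig = (2; 1,1)
  P = {3,8}:  v_{3} + v_{8} = v_{2} + v_{5}  ⇒ sig = (2; 1,1)
  P = {8,9}:  v_{8} + v_{9} = v_{5} + v_{7}  ⇒ sig = (2; 1,1)
  P = {4,8}:  v_{4} + v_{8} = 2·v_{5} + v_{7}  ⇒ sig = (2; 1,2)
  P = {4,6}:  v_{4} + v_{6} = 2·v_{9}  ⇒ sig = (2; 2)
  P = {2,5,7}:  v_{2} + v_{5} + v_{7} = v_{8}  ⇒ sig = (3; 1)

Sorted signature multiset PRS(X):
    (2; —)
    (2; —)
    (2; —)
    (2; 1)
    (2; 1)
    (2; 1)
    (2; 1)
    (2; 1)
    (2; 1)
    (2; 1)
    (2; 1,1)
    (2; 1,1)
    (2; 1,1)
    (2; 1,2)
    (2; 2)
    (3; 1)


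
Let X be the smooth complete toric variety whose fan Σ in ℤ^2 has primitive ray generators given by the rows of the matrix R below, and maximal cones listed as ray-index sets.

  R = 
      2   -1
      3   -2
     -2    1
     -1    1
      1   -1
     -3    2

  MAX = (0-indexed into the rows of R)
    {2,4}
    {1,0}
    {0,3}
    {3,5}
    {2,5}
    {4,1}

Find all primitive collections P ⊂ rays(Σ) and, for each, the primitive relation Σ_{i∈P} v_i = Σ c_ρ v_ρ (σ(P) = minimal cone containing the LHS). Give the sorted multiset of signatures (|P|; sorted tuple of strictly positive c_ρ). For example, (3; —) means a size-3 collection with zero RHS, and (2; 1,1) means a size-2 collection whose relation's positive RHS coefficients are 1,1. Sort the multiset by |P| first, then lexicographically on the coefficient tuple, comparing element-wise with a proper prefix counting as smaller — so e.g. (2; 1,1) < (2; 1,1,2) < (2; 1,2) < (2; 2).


Primitive collections (9):

  P = {0,2}:  v_{0} + v_{2} = 0 ; sig = (2; —)
  P = {1,5}:  v_{1} + v_{5} = 0 ; sig = (2; —)
  P = {3,4}:  v_{3} + v_{4} = 0 ; sig = (2; —)
  P = {0,4}:  v_{0} + v_{4} = v_{1} ; sig = (2; 1)
  P = {0,5}:  v_{0} + v_{5} = v_{3} ; sig = (2; 1)
  P = {1,2}:  v_{1} + v_{2} = v_{4} ; sig = (2; 1)
  P = {1,3}:  v_{1} + v_{3} = v_{0} ; sig = (2; 1)
  P = {2,3}:  v_{2} + v_{3} = v_{5} ; sig = (2; 1)
  P = {4,5}:  v_{4} + v_{5} = v_{2} ; sig = (2; 1)

Signatures (|P|; sorted positive RHS coefficients), sorted:
    (2; —)
    (2; —)
    (2; —)
    (2; 1)
    (2; 1)
    (2; 1)
    (2; 1)
    (2; 1)
    (2; 1)


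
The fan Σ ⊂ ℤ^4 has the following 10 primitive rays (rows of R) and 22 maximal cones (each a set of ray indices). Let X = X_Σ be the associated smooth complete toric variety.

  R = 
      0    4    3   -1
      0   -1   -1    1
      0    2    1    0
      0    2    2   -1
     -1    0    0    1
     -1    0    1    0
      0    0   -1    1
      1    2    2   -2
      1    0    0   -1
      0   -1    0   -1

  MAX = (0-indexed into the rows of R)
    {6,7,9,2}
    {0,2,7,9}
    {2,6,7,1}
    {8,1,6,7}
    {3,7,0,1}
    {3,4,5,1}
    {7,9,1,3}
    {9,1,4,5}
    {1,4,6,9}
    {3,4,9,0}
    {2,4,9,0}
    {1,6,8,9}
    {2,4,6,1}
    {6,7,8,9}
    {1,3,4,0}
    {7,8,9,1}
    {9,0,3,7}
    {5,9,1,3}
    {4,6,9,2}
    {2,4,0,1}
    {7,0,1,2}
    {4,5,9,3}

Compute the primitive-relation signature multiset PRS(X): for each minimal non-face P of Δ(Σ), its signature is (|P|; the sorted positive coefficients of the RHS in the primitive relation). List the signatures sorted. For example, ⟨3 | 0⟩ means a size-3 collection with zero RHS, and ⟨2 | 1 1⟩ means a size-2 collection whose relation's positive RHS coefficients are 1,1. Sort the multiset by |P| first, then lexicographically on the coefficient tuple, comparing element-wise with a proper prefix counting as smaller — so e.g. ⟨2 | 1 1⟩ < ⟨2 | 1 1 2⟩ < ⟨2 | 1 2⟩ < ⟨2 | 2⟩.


17 collections generate NE(X_Σ); each relation:

  • {4,8}:  v_{4} + v_{8} = 0  so sig = ⟨2 | 0⟩
  • {2,3}:  v_{2} + v_{3} = v_{0}  so sig = ⟨2 | 1⟩
  • {3,6}:  v_{3} + v_{6} = v_{2}  so sig = ⟨2 | 1⟩
  • {3,8}:  v_{3} + v_{8} = v_{7}  so sig = ⟨2 | 1⟩
  • {4,7}:  v_{4} + v_{7} = v_{3}  so sig = ⟨2 | 1⟩
  • {5,6}:  v_{5} + v_{6} = v_{4}  so sig = ⟨2 | 1⟩
  • {0,8}:  v_{0} + v_{8} = v_{2} + v_{7}  so sig = ⟨2 | 1 1⟩
  • {2,5}:  v_{2} + v_{5} = v_{3} + v_{4}  so sig = ⟨2 | 1 1⟩
  • {2,8}:  v_{2} + v_{8} = v_{6} + v_{7}  so sig = ⟨2 | 1 1⟩
  • {5,8}:  v_{5} + v_{8} = v_{1} + v_{3} + v_{9}  so sig = ⟨2 | 1 1 1⟩
  • {5,7}:  v_{5} + v_{7} = v_{1} + 2·v_{3} + v_{9}  so sig = ⟨2 | 1 1 2⟩
  • {0,5}:  v_{0} + v_{5} = 2·v_{3} + v_{4}  so sig = ⟨2 | 1 2⟩
  • {0,6}:  v_{0} + v_{6} = 2·v_{2}  so sig = ⟨2 | 2⟩
  • {1,2,9}:  v_{1} + v_{2} + v_{9} = 0  so sig = ⟨3 | 0⟩
  • {0,1,9}:  v_{0} + v_{1} + v_{9} = v_{3}  so sig = ⟨3 | 1⟩
  • {1,3,4,9}:  v_{1} + v_{3} + v_{4} + v_{9} = v_{5}  so sig = ⟨4 | 1⟩
  • {1,6,7,9}:  v_{1} + v_{6} + v_{7} + v_{9} = v_{8}  so sig = ⟨4 | 1⟩

Hence PRS(X_Σ) =
{ ⟨2 | 0⟩,  ⟨2 | 1⟩ ×5,  ⟨2 | 1 1⟩ ×3,  ⟨2 | 1 1 1⟩,  ⟨2 | 1 1 2⟩,  ⟨2 | 1 2⟩,  ⟨2 | 2⟩,  ⟨3 | 0⟩,  ⟨3 | 1⟩,  ⟨4 | 1⟩ ×2 }


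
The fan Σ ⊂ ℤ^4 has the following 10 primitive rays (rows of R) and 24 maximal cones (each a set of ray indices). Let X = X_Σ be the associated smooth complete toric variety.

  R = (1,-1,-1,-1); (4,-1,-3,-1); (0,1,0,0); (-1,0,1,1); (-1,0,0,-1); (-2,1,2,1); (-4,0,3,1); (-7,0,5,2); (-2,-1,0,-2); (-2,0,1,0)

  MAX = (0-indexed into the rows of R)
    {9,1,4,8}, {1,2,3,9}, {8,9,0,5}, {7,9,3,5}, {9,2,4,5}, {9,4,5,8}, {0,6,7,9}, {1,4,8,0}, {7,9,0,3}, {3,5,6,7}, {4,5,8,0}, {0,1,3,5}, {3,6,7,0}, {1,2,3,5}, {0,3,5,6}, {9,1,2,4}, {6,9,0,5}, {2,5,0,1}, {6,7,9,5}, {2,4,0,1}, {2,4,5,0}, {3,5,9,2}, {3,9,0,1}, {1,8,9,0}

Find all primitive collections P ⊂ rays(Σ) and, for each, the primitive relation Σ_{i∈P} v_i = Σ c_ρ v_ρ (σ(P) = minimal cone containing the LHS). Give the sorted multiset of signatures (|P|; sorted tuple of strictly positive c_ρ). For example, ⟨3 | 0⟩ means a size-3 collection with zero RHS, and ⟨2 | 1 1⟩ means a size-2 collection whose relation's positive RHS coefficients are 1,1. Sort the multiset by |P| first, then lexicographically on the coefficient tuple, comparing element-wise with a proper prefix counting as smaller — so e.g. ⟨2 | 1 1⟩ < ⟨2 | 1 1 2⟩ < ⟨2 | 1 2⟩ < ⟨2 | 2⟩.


The 20 primitive collections of Σ (r=10, n=4):

  • {3,4}:  v_{3} + v_{4} = v_{9} ; sig = ⟨2 | 1⟩
  • {1,6}:  v_{1} + v_{6} = v_{0} + v_{3} ; sig = ⟨2 | 1 1⟩
  • {2,6}:  v_{2} + v_{6} = v_{5} + v_{9} ; sig = ⟨2 | 1 1⟩
  • {1,7}:  v_{1} + v_{7} = v_{0} + 2·v_{3} + v_{9} ; sig = ⟨2 | 1 1 2⟩
  • {2,7}:  v_{2} + v_{7} = v_{3} + v_{5} + 2·v_{9} ; sig = ⟨2 | 1 1 2⟩
  • {4,6}:  v_{4} + v_{6} = v_{0} + v_{5} + 2·v_{9} ; sig = ⟨2 | 1 1 2⟩
  • {7,8}:  v_{7} + v_{8} = v_{0} + v_{6} + 3·v_{9} ; sig = ⟨2 | 1 1 3⟩
  • {3,8}:  v_{3} + v_{8} = v_{0} + 2·v_{9} ; sig = ⟨2 | 1 2⟩
  • {4,7}:  v_{4} + v_{7} = v_{6} + 2·v_{9} ; sig = ⟨2 | 1 2⟩
  • {6,8}:  v_{6} + v_{8} = 2·v_{0} + v_{5} + 3·v_{9} ; sig = ⟨2 | 1 2 3⟩
  • {2,8}:  v_{2} + v_{8} = 2·v_{4} ; sig = ⟨2 | 2⟩
  • {0,2,3}:  v_{0} + v_{2} + v_{3} = 0 ; sig = ⟨3 | 0⟩
  • {1,5,9}:  v_{1} + v_{5} + v_{9} = 0 ; sig = ⟨3 | 0⟩
  • {0,2,9}:  v_{0} + v_{2} + v_{9} = v_{4} ; sig = ⟨3 | 1⟩
  • {0,4,9}:  v_{0} + v_{4} + v_{9} = v_{8} ; sig = ⟨3 | 1⟩
  • {3,6,9}:  v_{3} + v_{6} + v_{9} = v_{7} ; sig = ⟨3 | 1⟩
  • {1,4,5}:  v_{1} + v_{4} + v_{5} = v_{0} + v_{2} ; sig = ⟨3 | 1 1⟩
  • {1,5,8}:  v_{1} + v_{5} + v_{8} = v_{0} + v_{4} ; sig = ⟨3 | 1 1⟩
  • {0,5,7}:  v_{0} + v_{5} + v_{7} = 2·v_{6} ; sig = ⟨3 | 2⟩
  • {0,3,5,9}:  v_{0} + v_{3} + v_{5} + v_{9} = v_{6} ; sig = ⟨4 | 1⟩

Sorted signature multiset PRS(X):
    ⟨2 | 1⟩
    ⟨2 | 1 1⟩
    ⟨2 | 1 1⟩
    ⟨2 | 1 1 2⟩
    ⟨2 | 1 1 2⟩
    ⟨2 | 1 1 2⟩
    ⟨2 | 1 1 3⟩
    ⟨2 | 1 2⟩
    ⟨2 | 1 2⟩
    ⟨2 | 1 2 3⟩
    ⟨2 | 2⟩
    ⟨3 | 0⟩
    ⟨3 | 0⟩
    ⟨3 | 1⟩
    ⟨3 | 1⟩
    ⟨3 | 1⟩
    ⟨3 | 1 1⟩
    ⟨3 | 1 1⟩
    ⟨3 | 2⟩
    ⟨4 | 1⟩


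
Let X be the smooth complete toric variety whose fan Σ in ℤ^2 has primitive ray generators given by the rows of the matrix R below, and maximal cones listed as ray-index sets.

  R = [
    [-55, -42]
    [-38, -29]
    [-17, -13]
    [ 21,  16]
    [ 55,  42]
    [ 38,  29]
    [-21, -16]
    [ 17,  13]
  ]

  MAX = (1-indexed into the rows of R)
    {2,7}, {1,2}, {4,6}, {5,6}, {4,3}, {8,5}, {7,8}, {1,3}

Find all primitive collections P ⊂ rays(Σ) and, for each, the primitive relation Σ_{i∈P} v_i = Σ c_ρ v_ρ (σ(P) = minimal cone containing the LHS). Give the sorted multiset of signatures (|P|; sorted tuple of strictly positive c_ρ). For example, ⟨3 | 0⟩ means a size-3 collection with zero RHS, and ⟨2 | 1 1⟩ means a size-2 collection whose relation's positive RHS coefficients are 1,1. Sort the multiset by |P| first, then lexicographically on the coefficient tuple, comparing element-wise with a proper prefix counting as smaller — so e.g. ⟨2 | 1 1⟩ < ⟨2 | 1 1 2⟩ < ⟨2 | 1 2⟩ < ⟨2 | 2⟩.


Minimal non-faces — 20 found among 8 rays, 8 max cones:

  • {1,5}:  v_{1} + v_{5} = 0 ; sig = ⟨2 | 0⟩
  • {2,6}:  v_{2} + v_{6} = 0 ; sig = ⟨2 | 0⟩
  • {3,8}:  v_{3} + v_{8} = 0 ; sig = ⟨2 | 0⟩
  • {4,7}:  v_{4} + v_{7} = 0 ; sig = ⟨2 | 0⟩
  • {1,6}:  v_{1} + v_{6} = v_{3} ; sig = ⟨2 | 1⟩
  • {1,8}:  v_{1} + v_{8} = v_{2} ; sig = ⟨2 | 1⟩
  • {2,3}:  v_{2} + v_{3} = v_{1} ; sig = ⟨2 | 1⟩
  • {2,4}:  v_{2} + v_{4} = v_{3} ; sig = ⟨2 | 1⟩
  • {2,5}:  v_{2} + v_{5} = v_{8} ; sig = ⟨2 | 1⟩
  • {2,8}:  v_{2} + v_{8} = v_{7} ; sig = ⟨2 | 1⟩
  • {3,5}:  v_{3} + v_{5} = v_{6} ; sig = ⟨2 | 1⟩
  • {3,6}:  v_{3} + v_{6} = v_{4} ; sig = ⟨2 | 1⟩
  • {3,7}:  v_{3} + v_{7} = v_{2} ; sig = ⟨2 | 1⟩
  • {4,8}:  v_{4} + v_{8} = v_{6} ; sig = ⟨2 | 1⟩
  • {6,7}:  v_{6} + v_{7} = v_{8} ; sig = ⟨2 | 1⟩
  • {6,8}:  v_{6} + v_{8} = v_{5} ; sig = ⟨2 | 1⟩
  • {1,4}:  v_{1} + v_{4} = 2·v_{3} ; sig = ⟨2 | 2⟩
  • {1,7}:  v_{1} + v_{7} = 2·v_{2} ; sig = ⟨2 | 2⟩
  • {4,5}:  v_{4} + v_{5} = 2·v_{6} ; sig = ⟨2 | 2⟩
  • {5,7}:  v_{5} + v_{7} = 2·v_{8} ; sig = ⟨2 | 2⟩

Sorted signature multiset PRS(X):
    ⟨2 | 0⟩
    ⟨2 | 0⟩
    ⟨2 | 0⟩
    ⟨2 | 0⟩
    ⟨2 | 1⟩
    ⟨2 | 1⟩
    ⟨2 | 1⟩
    ⟨2 | 1⟩
    ⟨2 | 1⟩
    ⟨2 | 1⟩
    ⟨2 | 1⟩
    ⟨2 | 1⟩
    ⟨2 | 1⟩
    ⟨2 | 1⟩
    ⟨2 | 1⟩
    ⟨2 | 1⟩
    ⟨2 | 2⟩
    ⟨2 | 2⟩
    ⟨2 | 2⟩
    ⟨2 | 2⟩


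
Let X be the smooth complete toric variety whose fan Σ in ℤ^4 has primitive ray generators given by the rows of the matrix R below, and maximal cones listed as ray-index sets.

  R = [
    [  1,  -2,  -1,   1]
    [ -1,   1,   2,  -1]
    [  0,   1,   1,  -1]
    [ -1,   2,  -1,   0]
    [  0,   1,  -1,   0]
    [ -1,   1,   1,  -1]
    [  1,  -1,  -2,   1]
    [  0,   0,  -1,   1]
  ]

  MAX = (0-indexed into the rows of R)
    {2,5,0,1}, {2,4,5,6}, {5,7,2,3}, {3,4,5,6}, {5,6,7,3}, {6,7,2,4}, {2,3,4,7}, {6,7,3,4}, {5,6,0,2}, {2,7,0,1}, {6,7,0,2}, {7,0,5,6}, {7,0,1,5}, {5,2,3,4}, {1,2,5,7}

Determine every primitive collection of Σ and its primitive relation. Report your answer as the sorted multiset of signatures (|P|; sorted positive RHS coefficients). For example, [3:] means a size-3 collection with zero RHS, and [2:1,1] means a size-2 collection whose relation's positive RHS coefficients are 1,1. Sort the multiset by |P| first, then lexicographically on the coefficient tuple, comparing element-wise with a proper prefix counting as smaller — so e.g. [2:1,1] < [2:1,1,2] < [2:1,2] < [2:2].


Primitive collections (9):

  • {1,6}:  v_{1} + v_{6} = 0  ⟹  sig = [2:]
  • {0,4}:  v_{0} + v_{4} = v_{6}  ⟹  sig = [2:1]
  • {0,3}:  v_{0} + v_{3} = v_{5} + v_{6} + v_{7}  ⟹  sig = [2:1,1,1]
  • {1,4}:  v_{1} + v_{4} = v_{2} + v_{5} + v_{7}  ⟹  sig = [2:1,1,1]
  • {1,3}:  v_{1} + v_{3} = v_{2} + 2·v_{5} + 2·v_{7}  ⟹  sig = [2:1,2,2]
  • {4,5,7}:  v_{4} + v_{5} + v_{7} = v_{3}  ⟹  sig = [3:1]
  • {2,3,6}:  v_{2} + v_{3} + v_{6} = 2·v_{4}  ⟹  sig = [3:2]
  • {0,2,5,7}:  v_{0} + v_{2} + v_{5} + v_{7} = 0  ⟹  sig = [4:]
  • {2,5,6,7}:  v_{2} + v_{5} + v_{6} + v_{7} = v_{4}  ⟹  sig = [4:1]

so the primitive-relation signature multiset is
    |P|=2: 5 collections, coeffs (), (1), (1,1,1), (1,1,1), (1,2,2)
    |P|=3: 2 collections, coeffs (1), (2)
    |P|=4: 2 collections, coeffs (), (1)


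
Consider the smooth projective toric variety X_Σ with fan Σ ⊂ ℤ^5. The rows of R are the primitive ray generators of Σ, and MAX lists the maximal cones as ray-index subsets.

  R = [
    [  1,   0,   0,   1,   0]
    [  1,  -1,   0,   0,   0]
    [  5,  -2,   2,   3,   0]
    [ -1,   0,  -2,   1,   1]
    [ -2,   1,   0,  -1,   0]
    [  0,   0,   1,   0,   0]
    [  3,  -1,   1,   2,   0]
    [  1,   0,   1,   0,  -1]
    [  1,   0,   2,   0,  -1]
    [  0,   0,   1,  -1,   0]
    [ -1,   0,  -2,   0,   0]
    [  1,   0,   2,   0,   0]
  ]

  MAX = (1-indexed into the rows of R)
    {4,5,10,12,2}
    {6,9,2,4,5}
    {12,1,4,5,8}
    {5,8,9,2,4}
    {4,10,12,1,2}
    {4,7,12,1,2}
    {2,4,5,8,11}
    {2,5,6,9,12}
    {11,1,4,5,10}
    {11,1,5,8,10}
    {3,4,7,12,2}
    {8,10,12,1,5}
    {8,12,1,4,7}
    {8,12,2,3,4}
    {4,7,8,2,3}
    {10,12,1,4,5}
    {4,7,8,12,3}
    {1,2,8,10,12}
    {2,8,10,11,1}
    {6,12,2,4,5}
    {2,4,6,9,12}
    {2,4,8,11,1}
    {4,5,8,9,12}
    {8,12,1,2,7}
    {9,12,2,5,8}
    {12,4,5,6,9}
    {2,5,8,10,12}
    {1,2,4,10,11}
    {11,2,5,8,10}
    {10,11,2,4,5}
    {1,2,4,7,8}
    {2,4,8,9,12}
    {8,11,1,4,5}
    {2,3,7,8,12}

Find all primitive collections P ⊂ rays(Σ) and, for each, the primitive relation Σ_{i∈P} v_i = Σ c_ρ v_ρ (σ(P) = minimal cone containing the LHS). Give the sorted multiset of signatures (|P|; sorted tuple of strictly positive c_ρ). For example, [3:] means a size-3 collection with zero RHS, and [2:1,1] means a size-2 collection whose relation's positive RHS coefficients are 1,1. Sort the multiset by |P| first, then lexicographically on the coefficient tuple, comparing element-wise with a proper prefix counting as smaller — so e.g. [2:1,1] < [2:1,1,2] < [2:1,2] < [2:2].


Δ(Σ) — 12 vertices, 25 min non-faces:

  {11,12}:  v_{11} + v_{12} = 0 — sig = [2:]
  {6,8}:  v_{6} + v_{8} = v_{9} — sig = [2:1]
  {1,6}:  v_{1} + v_{6} = v_{4} + v_{8} + v_{12} — sig = [2:1,1,1]
  {3,10}:  v_{3} + v_{10} = v_{2} + v_{7} + v_{12} — sig = [2:1,1,1]
  {5,7}:  v_{5} + v_{7} = v_{4} + v_{8} + v_{12} — sig = [2:1,1,1]
  {6,10}:  v_{6} + v_{10} = v_{2} + v_{5} + v_{12} — sig = [2:1,1,1]
  {7,10}:  v_{7} + v_{10} = v_{1} + v_{2} + v_{12} — sig = [2:1,1,1]
  {3,11}:  v_{3} + v_{11} = v_{2} + v_{4} + v_{7} + v_{8} — sig = [2:1,1,1,1]
  {6,11}:  v_{6} + v_{11} = v_{2} + v_{4} + v_{5} + v_{8} — sig = [2:1,1,1,1]
  {7,11}:  v_{7} + v_{11} = v_{1} + v_{2} + v_{4} + v_{8} — sig = [2:1,1,1,1]
  {9,10}:  v_{9} + v_{10} = v_{2} + v_{5} + v_{8} + v_{12} — sig = [2:1,1,1,1]
  {9,11}:  v_{9} + v_{11} = v_{2} + v_{4} + v_{5} + 2·v_{8} — sig = [2:1,1,1,2]
  {1,9}:  v_{1} + v_{9} = v_{4} + 2·v_{8} + v_{12} — sig = [2:1,1,2]
  {3,5}:  v_{3} + v_{5} = v_{2} + 2·v_{4} + 2·v_{8} + 2·v_{12} — sig = [2:1,2,2,2]
  {6,7}:  v_{6} + v_{7} = v_{2} + 2·v_{4} + 2·v_{8} + 2·v_{12} — sig = [2:1,2,2,2]
  {7,9}:  v_{7} + v_{9} = v_{2} + 2·v_{4} + 3·v_{8} + 2·v_{12} — sig = [2:1,2,2,3]
  {1,3}:  v_{1} + v_{3} = 2·v_{7} — sig = [2:2]
  {3,6}:  v_{3} + v_{6} = 2·v_{2} + 3·v_{4} + 3·v_{8} + 3·v_{12} — sig = [2:2,3,3,3]
  {3,9}:  v_{3} + v_{9} = 2·v_{2} + 3·v_{4} + 4·v_{8} + 3·v_{12} — sig = [2:2,3,3,4]
  {1,2,5}:  v_{1} + v_{2} + v_{5} = 0 — sig = [3:]
  {4,8,10}:  v_{4} + v_{8} + v_{10} = 0 — sig = [3:]
  {1,2,4,8,12}:  v_{1} + v_{2} + v_{4} + v_{8} + v_{12} = v_{7} — sig = [5:1]
  {2,4,5,8,12}:  v_{2} + v_{4} + v_{5} + v_{8} + v_{12} = v_{6} — sig = [5:1]
  {2,4,7,8,12}:  v_{2} + v_{4} + v_{7} + v_{8} + v_{12} = v_{3} — sig = [5:1]
  {2,4,5,9,12}:  v_{2} + v_{4} + v_{5} + v_{9} + v_{12} = 2·v_{6} — sig = [5:2]

Signatures (|P|; sorted positive RHS coefficients), sorted:
[[2:], [2:1], [2:1,1,1], [2:1,1,1], [2:1,1,1], [2:1,1,1], [2:1,1,1], [2:1,1,1,1], [2:1,1,1,1], [2:1,1,1,1], [2:1,1,1,1], [2:1,1,1,2], [2:1,1,2], [2:1,2,2,2], [2:1,2,2,2], [2:1,2,2,3], [2:2], [2:2,3,3,3], [2:2,3,3,4], [3:], [3:], [5:1], [5:1], [5:1], [5:2]]


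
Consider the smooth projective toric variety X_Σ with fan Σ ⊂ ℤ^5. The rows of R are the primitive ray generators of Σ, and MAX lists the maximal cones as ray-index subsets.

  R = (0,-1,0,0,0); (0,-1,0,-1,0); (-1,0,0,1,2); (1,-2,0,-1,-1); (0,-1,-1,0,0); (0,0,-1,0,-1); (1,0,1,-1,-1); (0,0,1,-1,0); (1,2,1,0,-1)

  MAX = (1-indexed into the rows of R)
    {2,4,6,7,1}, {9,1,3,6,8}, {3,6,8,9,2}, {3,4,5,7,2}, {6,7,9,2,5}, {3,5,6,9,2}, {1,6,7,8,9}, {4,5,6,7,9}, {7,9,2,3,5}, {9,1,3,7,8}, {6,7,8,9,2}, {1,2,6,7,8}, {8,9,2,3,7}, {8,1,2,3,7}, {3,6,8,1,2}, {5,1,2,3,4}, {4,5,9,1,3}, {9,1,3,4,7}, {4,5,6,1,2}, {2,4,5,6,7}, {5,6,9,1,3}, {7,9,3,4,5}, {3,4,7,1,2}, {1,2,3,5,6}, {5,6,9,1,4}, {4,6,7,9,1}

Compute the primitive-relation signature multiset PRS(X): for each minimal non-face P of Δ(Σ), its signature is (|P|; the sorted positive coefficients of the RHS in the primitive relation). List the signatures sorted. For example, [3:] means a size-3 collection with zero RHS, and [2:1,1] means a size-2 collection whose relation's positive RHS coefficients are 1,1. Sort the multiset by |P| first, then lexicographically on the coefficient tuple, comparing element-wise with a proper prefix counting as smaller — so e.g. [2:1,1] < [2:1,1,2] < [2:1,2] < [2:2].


7 minimal non-faces of Δ(Σ) (on 9 rays):

  {5,8}:  v_{5} + v_{8} = v_{2} ; sig = [2:1]
  {4,8}:  v_{4} + v_{8} = v_{1} + v_{2} + v_{7} ; sig = [2:1,1,1]
  {3,6,7}:  v_{3} + v_{6} + v_{7} = 0 ; sig = [3:]
  {1,2,9}:  v_{1} + v_{2} + v_{9} = v_{7} ; sig = [3:1]
  {1,5,7}:  v_{1} + v_{5} + v_{7} = v_{4} ; sig = [3:1]
  {3,4,6}:  v_{3} + v_{4} + v_{6} = v_{1} + v_{5} ; sig = [3:1,1]
  {2,4,9}:  v_{2} + v_{4} + v_{9} = v_{5} + 2·v_{7} ; sig = [3:1,2]

Signatures (|P|; sorted positive RHS coefficients), sorted:
    [2:1]
    [2:1,1,1]
    [3:]
    [3:1]
    [3:1]
    [3:1,1]
    [3:1,2]


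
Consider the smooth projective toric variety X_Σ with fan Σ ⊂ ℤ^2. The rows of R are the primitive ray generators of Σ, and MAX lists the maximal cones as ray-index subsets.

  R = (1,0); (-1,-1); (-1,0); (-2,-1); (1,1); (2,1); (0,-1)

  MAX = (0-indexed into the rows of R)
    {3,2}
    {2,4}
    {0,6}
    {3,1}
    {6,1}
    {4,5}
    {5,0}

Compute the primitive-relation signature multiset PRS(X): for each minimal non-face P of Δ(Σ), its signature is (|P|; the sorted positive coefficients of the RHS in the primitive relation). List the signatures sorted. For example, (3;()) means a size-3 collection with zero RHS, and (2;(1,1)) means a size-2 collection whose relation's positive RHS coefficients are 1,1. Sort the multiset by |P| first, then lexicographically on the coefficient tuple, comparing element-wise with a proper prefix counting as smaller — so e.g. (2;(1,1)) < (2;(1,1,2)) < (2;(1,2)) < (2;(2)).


14 collections generate NE(X_Σ); each relation:

  P = {0,2}:  v_{0} + v_{2} = 0  →  sig = (2;())
  P = {1,4}:  v_{1} + v_{4} = 0  →  sig = (2;())
  P = {3,5}:  v_{3} + v_{5} = 0  →  sig = (2;())
  P = {0,1}:  v_{0} + v_{1} = v_{6}  →  sig = (2;(1))
  P = {0,3}:  v_{0} + v_{3} = v_{1}  →  sig = (2;(1))
  P = {0,4}:  v_{0} + v_{4} = v_{5}  →  sig = (2;(1))
  P = {1,2}:  v_{1} + v_{2} = v_{3}  →  sig = (2;(1))
  P = {1,5}:  v_{1} + v_{5} = v_{0}  →  sig = (2;(1))
  P = {2,5}:  v_{2} + v_{5} = v_{4}  →  sig = (2;(1))
  P = {2,6}:  v_{2} + v_{6} = v_{1}  →  sig = (2;(1))
  P = {3,4}:  v_{3} + v_{4} = v_{2}  →  sig = (2;(1))
  P = {4,6}:  v_{4} + v_{6} = v_{0}  →  sig = (2;(1))
  P = {3,6}:  v_{3} + v_{6} = 2·v_{1}  →  sig = (2;(2))
  P = {5,6}:  v_{5} + v_{6} = 2·v_{0}  →  sig = (2;(2))

Signatures (|P|; sorted positive RHS coefficients), sorted:
    (2;())
    (2;())
    (2;())
    (2;(1))
    (2;(1))
    (2;(1))
    (2;(1))
    (2;(1))
    (2;(1))
    (2;(1))
    (2;(1))
    (2;(1))
    (2;(2))
    (2;(2))


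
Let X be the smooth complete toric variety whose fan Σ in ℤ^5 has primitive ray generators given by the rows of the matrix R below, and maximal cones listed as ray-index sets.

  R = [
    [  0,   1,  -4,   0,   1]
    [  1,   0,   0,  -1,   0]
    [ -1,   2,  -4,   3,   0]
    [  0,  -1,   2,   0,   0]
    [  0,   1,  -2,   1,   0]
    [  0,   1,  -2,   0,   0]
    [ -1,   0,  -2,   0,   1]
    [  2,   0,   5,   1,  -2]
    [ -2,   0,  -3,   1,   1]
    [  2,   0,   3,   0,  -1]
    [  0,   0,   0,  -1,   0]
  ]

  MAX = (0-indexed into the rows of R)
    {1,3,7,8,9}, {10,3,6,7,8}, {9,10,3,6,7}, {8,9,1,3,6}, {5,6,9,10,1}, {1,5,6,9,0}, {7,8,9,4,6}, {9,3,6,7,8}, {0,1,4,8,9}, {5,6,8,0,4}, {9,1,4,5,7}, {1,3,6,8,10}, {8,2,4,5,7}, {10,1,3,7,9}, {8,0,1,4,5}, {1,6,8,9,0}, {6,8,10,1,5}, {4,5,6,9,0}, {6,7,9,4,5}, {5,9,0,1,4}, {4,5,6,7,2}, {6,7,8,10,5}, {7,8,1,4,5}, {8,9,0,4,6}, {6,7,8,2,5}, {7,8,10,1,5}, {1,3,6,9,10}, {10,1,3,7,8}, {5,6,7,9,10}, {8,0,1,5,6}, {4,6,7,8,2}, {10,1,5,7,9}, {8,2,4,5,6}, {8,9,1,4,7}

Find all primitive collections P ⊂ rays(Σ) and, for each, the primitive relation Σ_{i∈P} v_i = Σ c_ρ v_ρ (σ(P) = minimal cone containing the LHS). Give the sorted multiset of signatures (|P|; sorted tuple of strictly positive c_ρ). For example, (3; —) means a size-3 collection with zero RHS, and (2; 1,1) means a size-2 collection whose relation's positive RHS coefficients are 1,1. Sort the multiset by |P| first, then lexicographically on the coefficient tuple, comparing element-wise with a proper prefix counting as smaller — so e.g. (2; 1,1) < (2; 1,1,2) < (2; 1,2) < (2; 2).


The 16 primitive collections of Σ (r=11, n=5):

  • {3,5}:  v_{3} + v_{5} = 0  so sig = (2; —)
  • {4,10}:  v_{4} + v_{10} = v_{5}  so sig = (2; 1)
  • {0,7}:  v_{0} + v_{7} = v_{4} + v_{9}  so sig = (2; 1,1)
  • {3,4}:  v_{3} + v_{4} = v_{8} + v_{9}  so sig = (2; 1,1)
  • {0,10}:  v_{0} + v_{10} = v_{1} + v_{5} + v_{6}  so sig = (2; 1,1,1)
  • {0,3}:  v_{0} + v_{3} = v_{1} + v_{6} + v_{8} + v_{9}  so sig = (2; 1,1,1,1)
  • {2,3}:  v_{2} + v_{3} = v_{4} + v_{6} + v_{7} + v_{8}  so sig = (2; 1,1,1,1)
  • {2,10}:  v_{2} + v_{10} = 2·v_{5} + v_{6} + v_{7} + v_{8}  so sig = (2; 1,1,1,2)
  • {2,9}:  v_{2} + v_{9} = 2·v_{4} + v_{6} + v_{7}  so sig = (2; 1,1,2)
  • {0,2}:  v_{0} + v_{2} = 3·v_{4} + v_{6}  so sig = (2; 1,3)
  • {1,2}:  v_{1} + v_{2} = 2·v_{4}  so sig = (2; 2)
  • {8,9,10}:  v_{8} + v_{9} + v_{10} = 0  so sig = (3; —)
  • {1,4,6}:  v_{1} + v_{4} + v_{6} = v_{0}  so sig = (3; 1)
  • {1,6,7}:  v_{1} + v_{6} + v_{7} = v_{9}  so sig = (3; 1)
  • {5,8,9}:  v_{5} + v_{8} + v_{9} = v_{4}  so sig = (3; 1)
  • {4,5,6,7,8}:  v_{4} + v_{5} + v_{6} + v_{7} + v_{8} = v_{2}  so sig = (5; 1)

Signatures (|P|; sorted positive RHS coefficients), sorted:
    (2; —)
    (2; 1)
    (2; 1,1)
    (2; 1,1)
    (2; 1,1,1)
    (2; 1,1,1,1)
    (2; 1,1,1,1)
    (2; 1,1,1,2)
    (2; 1,1,2)
    (2; 1,3)
    (2; 2)
    (3; —)
    (3; 1)
    (3; 1)
    (3; 1)
    (5; 1)


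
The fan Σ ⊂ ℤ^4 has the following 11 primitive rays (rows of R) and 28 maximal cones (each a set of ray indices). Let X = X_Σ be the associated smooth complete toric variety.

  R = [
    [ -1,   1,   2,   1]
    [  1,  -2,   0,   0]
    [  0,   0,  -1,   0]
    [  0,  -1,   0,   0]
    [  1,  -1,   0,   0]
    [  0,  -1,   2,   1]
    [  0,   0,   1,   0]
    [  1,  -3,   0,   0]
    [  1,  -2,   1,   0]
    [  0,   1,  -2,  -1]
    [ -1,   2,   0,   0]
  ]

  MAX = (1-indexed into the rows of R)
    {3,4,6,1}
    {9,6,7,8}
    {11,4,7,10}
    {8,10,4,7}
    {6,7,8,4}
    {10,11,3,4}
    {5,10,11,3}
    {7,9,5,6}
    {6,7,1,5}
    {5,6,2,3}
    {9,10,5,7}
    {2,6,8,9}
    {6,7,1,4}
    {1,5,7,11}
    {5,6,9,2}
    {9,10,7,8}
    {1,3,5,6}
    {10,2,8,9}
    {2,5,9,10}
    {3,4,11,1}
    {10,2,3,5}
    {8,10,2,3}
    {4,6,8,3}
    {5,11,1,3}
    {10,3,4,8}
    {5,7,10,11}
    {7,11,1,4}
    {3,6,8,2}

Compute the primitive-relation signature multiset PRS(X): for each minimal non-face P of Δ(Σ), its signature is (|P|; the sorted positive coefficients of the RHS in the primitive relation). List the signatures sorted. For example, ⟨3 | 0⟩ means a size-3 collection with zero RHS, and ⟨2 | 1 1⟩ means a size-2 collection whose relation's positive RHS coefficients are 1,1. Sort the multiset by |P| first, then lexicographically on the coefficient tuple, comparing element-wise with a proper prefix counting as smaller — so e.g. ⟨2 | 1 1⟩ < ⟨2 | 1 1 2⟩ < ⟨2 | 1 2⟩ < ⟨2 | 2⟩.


Δ(Σ) — 11 vertices, 16 min non-faces:

  {2,11}:  v_{2} + v_{11} = 0 — sig = ⟨2 | 0⟩
  {3,7}:  v_{3} + v_{7} = 0 — sig = ⟨2 | 0⟩
  {6,10}:  v_{6} + v_{10} = 0 — sig = ⟨2 | 0⟩
  {1,2}:  v_{1} + v_{2} = v_{6} — sig = ⟨2 | 1⟩
  {1,10}:  v_{1} + v_{10} = v_{11} — sig = ⟨2 | 1⟩
  {2,4}:  v_{2} + v_{4} = v_{8} — sig = ⟨2 | 1⟩
  {2,7}:  v_{2} + v_{7} = v_{9} — sig = ⟨2 | 1⟩
  {3,9}:  v_{3} + v_{9} = v_{2} — sig = ⟨2 | 1⟩
  {4,5}:  v_{4} + v_{5} = v_{2} — sig = ⟨2 | 1⟩
  {6,11}:  v_{6} + v_{11} = v_{1} — sig = ⟨2 | 1⟩
  {8,11}:  v_{8} + v_{11} = v_{4} — sig = ⟨2 | 1⟩
  {9,11}:  v_{9} + v_{11} = v_{7} — sig = ⟨2 | 1⟩
  {1,8}:  v_{1} + v_{8} = v_{4} + v_{6} — sig = ⟨2 | 1 1⟩
  {1,9}:  v_{1} + v_{9} = v_{6} + v_{7} — sig = ⟨2 | 1 1⟩
  {4,9}:  v_{4} + v_{9} = v_{7} + v_{8} — sig = ⟨2 | 1 1⟩
  {5,8}:  v_{5} + v_{8} = 2·v_{2} — sig = ⟨2 | 2⟩

so the primitive-relation signature multiset is
    |P|=2: 16 collections, coeffs (), (), (), (1), (1), (1), (1), (1), (1), (1), (1), (1), (1,1), (1,1), (1,1), (2)


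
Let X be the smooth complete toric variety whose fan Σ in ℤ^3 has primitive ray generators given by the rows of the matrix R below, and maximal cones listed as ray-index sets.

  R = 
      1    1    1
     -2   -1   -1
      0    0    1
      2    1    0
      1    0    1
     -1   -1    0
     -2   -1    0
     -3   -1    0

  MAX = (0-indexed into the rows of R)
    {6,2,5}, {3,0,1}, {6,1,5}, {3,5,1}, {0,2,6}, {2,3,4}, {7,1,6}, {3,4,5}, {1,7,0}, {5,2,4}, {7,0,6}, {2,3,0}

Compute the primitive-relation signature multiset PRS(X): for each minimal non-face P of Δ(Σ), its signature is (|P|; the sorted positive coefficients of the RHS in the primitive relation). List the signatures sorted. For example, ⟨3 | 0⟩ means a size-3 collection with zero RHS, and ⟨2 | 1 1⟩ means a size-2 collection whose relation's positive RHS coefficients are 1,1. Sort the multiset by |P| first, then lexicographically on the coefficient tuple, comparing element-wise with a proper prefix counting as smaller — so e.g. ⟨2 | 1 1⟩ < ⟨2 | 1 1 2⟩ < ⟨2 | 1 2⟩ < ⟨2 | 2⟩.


12 minimal non-faces of Δ(Σ) (on 8 rays):

  {3,6}:  v_{3} + v_{6} = 0  →  sig = ⟨2 | 0⟩
  {0,5}:  v_{0} + v_{5} = v_{2}  →  sig = ⟨2 | 1⟩
  {1,2}:  v_{1} + v_{2} = v_{6}  →  sig = ⟨2 | 1⟩
  {1,4}:  v_{1} + v_{4} = v_{5}  →  sig = ⟨2 | 1⟩
  {3,7}:  v_{3} + v_{7} = v_{0} + v_{1}  →  sig = ⟨2 | 1 1⟩
  {4,6}:  v_{4} + v_{6} = v_{2} + v_{5}  →  sig = ⟨2 | 1 1⟩
  {4,7}:  v_{4} + v_{7} = v_{2} + v_{6}  →  sig = ⟨2 | 1 1⟩
  {0,4}:  v_{0} + v_{4} = 2·v_{2} + v_{3}  →  sig = ⟨2 | 1 2⟩
  {2,7}:  v_{2} + v_{7} = v_{0} + 2·v_{6}  →  sig = ⟨2 | 1 2⟩
  {5,7}:  v_{5} + v_{7} = 2·v_{6}  →  sig = ⟨2 | 2⟩
  {0,1,6}:  v_{0} + v_{1} + v_{6} = v_{7}  →  sig = ⟨3 | 1⟩
  {2,3,5}:  v_{2} + v_{3} + v_{5} = v_{4}  →  sig = ⟨3 | 1⟩

Hence PRS(X_Σ) =
{ ⟨2 | 0⟩,  ⟨2 | 1⟩ ×3,  ⟨2 | 1 1⟩ ×3,  ⟨2 | 1 2⟩ ×2,  ⟨2 | 2⟩,  ⟨3 | 1⟩ ×2 }


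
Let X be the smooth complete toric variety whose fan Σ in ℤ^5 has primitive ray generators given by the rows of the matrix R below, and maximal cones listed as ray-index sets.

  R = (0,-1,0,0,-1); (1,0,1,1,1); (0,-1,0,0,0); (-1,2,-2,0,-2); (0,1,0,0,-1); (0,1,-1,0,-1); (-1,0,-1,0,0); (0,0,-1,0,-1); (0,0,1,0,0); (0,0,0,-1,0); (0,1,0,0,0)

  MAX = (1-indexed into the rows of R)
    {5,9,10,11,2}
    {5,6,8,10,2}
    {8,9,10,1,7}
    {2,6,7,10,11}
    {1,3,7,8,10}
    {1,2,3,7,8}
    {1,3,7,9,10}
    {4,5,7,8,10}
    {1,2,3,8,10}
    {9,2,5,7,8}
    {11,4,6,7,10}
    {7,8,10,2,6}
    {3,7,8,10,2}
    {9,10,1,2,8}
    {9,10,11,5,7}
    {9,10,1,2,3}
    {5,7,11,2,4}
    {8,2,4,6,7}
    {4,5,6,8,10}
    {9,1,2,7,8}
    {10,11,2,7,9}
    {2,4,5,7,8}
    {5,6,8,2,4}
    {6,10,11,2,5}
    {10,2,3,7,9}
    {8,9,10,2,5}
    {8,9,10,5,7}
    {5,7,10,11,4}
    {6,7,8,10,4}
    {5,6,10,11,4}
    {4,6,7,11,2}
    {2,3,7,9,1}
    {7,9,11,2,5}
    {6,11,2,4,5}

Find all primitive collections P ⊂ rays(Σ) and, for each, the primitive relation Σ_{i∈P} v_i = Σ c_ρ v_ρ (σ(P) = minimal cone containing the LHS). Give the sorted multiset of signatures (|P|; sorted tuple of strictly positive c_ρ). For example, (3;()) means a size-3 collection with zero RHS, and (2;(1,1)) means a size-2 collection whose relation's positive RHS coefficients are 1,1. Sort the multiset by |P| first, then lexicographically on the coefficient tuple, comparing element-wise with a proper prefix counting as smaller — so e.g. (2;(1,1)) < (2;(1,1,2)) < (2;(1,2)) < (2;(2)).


Minimal non-faces — 17 found among 11 rays, 34 max cones:

  P={3,11}:  v_{3} + v_{11} = 0  →  sig = (2;())
  P={3,6}:  v_{3} + v_{6} = v_{8}  →  sig = (2;(1))
  P={6,9}:  v_{6} + v_{9} = v_{5}  →  sig = (2;(1))
  P={8,11}:  v_{8} + v_{11} = v_{6}  →  sig = (2;(1))
  P={1,11}:  v_{1} + v_{11} = v_{8} + v_{9}  →  sig = (2;(1,1))
  P={3,5}:  v_{3} + v_{5} = v_{8} + v_{9}  →  sig = (2;(1,1))
  P={3,4}:  v_{3} + v_{4} = v_{5} + v_{7} + v_{8}  →  sig = (2;(1,1,1))
  P={1,4}:  v_{1} + v_{4} = v_{5} + v_{7} + 2·v_{8} + v_{9}  →  sig = (2;(1,1,1,2))
  P={1,6}:  v_{1} + v_{6} = 2·v_{8} + v_{9}  →  sig = (2;(1,2))
  P={4,9}:  v_{4} + v_{9} = 2·v_{5} + v_{7}  →  sig = (2;(1,2))
  P={1,5}:  v_{1} + v_{5} = 2·v_{8} + 2·v_{9}  →  sig = (2;(2,2))
  P={3,8,9}:  v_{3} + v_{8} + v_{9} = v_{1}  →  sig = (3;(1))
  P={5,6,7}:  v_{5} + v_{6} + v_{7} = v_{4}  →  sig = (3;(1))
  P={2,4,10}:  v_{2} + v_{4} + v_{10} = v_{6} + v_{11}  →  sig = (3;(1,1))
  P={1,2,7,10}:  v_{1} + v_{2} + v_{7} + v_{10} = v_{3}  →  sig = (4;(1))
  P={2,5,7,10}:  v_{2} + v_{5} + v_{7} + v_{10} = v_{11}  →  sig = (4;(1))
  P={2,7,8,9,10}:  v_{2} + v_{7} + v_{8} + v_{9} + v_{10} = 0  →  sig = (5;())

Signatures (|P|; sorted positive RHS coefficients), sorted:
    |P|=2: 11 collections, coeffs (), (1), (1), (1), (1,1), (1,1), (1,1,1), (1,1,1,2), (1,2), (1,2), (2,2)
    |P|=3: 3 collections, coeffs (1), (1), (1,1)
    |P|=4: 2 collections, coeffs (1), (1)
    |P|=5: 1 collection, coeffs ()
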